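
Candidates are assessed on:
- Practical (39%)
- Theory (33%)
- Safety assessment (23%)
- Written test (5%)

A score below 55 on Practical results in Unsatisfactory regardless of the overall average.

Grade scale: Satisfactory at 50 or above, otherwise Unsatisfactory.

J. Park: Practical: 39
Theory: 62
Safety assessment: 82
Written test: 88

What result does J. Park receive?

Practical score 39 < 55: minimum not met.
Weighted total:
  Practical 39 × 0.39 = 15.21
  Theory 62 × 0.33 = 20.46
  Safety assessment 82 × 0.23 = 18.86
  Written test 88 × 0.05 = 4.4
Sum = 58.93
Because the Practical minimum was not met, the result is Unsatisfactory.

Unsatisfactory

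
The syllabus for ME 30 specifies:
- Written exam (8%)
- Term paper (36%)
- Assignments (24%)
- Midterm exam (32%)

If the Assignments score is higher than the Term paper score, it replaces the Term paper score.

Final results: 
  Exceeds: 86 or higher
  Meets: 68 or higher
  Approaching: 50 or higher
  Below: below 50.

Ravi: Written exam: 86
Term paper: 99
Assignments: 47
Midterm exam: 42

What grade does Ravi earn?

Assignments (47) ≤ Term paper (99), so Term paper stays at 99.
Weighted total:
  Written exam 86 × 0.08 = 6.88
  Term paper 99 × 0.36 = 35.64
  Assignments 47 × 0.24 = 11.28
  Midterm exam 42 × 0.32 = 13.44
Sum = 67.24
67.24 is ≥ 50 and < 68 → Approaching

Approaching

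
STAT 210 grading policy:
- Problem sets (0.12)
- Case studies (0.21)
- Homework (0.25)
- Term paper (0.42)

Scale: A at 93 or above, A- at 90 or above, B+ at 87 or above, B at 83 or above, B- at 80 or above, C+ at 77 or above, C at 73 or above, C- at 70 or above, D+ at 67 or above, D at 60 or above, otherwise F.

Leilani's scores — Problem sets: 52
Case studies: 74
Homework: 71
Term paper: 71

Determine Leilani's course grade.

Weighted total:
  Problem sets 52 × 0.12 = 6.24
  Case studies 74 × 0.21 = 15.54
  Homework 71 × 0.25 = 17.75
  Term paper 71 × 0.42 = 29.82
Sum = 69.35
69.35 is ≥ 67 and < 70 → D+

D+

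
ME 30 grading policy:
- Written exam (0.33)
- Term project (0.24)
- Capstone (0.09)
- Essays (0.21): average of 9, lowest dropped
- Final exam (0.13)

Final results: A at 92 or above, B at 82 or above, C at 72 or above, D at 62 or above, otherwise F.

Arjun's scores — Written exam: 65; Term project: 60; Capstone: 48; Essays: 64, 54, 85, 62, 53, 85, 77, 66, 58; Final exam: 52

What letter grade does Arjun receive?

Essays: drop 53 → average of remaining 8 = 551/8 = 68.875
Weighted total:
  Written exam 65 × 0.33 = 21.45
  Term project 60 × 0.24 = 14.4
  Capstone 48 × 0.09 = 4.32
  Essays 68.875 × 0.21 = 14.46375
  Final exam 52 × 0.13 = 6.76
Sum = 61.39375
61.39375 < 62 → F

F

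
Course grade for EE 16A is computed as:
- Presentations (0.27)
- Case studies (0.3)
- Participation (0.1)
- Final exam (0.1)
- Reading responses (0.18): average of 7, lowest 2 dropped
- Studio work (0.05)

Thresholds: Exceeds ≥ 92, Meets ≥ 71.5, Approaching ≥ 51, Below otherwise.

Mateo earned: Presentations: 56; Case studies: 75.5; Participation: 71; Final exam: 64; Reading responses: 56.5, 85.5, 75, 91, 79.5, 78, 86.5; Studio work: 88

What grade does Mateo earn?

Approaching

Reading responses: drop 56.5, 75 → average of remaining 5 = 420.5/5 = 84.1
Weighted total:
  Presentations 56 × 0.27 = 15.12
  Case studies 75.5 × 0.3 = 22.65
  Participation 71 × 0.1 = 7.1
  Final exam 64 × 0.1 = 6.4
  Reading responses 84.1 × 0.18 = 15.138
  Studio work 88 × 0.05 = 4.4
Sum = 70.808
70.808 is ≥ 51 and < 71.5 → Approaching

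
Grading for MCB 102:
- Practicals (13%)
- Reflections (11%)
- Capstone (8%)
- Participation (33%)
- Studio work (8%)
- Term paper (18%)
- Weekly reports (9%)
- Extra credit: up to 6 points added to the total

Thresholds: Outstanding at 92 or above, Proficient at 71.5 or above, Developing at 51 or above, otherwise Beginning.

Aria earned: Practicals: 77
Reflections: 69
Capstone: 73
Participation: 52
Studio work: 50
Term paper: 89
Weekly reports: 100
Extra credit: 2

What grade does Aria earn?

Proficient

Weighted total:
  Practicals 77 × 0.13 = 10.01
  Reflections 69 × 0.11 = 7.59
  Capstone 73 × 0.08 = 5.84
  Participation 52 × 0.33 = 17.16
  Studio work 50 × 0.08 = 4
  Term paper 89 × 0.18 = 16.02
  Weekly reports 100 × 0.09 = 9
Sum = 69.62
Extra credit: 69.62 + 2 = 71.62
71.62 is ≥ 71.5 and < 92 → Proficient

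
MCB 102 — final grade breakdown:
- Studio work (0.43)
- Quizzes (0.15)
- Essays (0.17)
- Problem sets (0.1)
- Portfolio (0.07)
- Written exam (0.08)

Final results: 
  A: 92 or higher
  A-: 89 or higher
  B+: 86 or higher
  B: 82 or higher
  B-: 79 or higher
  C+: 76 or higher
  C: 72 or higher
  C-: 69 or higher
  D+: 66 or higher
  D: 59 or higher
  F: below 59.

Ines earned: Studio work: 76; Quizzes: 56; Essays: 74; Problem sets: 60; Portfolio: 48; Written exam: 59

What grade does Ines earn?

Weighted total:
  Studio work 76 × 0.43 = 32.68
  Quizzes 56 × 0.15 = 8.4
  Essays 74 × 0.17 = 12.58
  Problem sets 60 × 0.1 = 6
  Portfolio 48 × 0.07 = 3.36
  Written exam 59 × 0.08 = 4.72
Sum = 67.74
67.74 is ≥ 66 and < 69 → D+

D+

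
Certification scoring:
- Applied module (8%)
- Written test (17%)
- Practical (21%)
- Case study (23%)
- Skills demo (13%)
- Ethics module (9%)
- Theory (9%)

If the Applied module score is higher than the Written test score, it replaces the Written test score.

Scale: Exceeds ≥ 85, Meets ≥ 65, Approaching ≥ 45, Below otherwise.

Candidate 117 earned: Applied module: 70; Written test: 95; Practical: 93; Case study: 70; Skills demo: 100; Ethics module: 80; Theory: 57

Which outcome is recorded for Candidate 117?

Applied module (70) ≤ Written test (95), so Written test stays at 95.
Weighted total:
  Applied module 70 × 0.08 = 5.6
  Written test 95 × 0.17 = 16.15
  Practical 93 × 0.21 = 19.53
  Case study 70 × 0.23 = 16.1
  Skills demo 100 × 0.13 = 13
  Ethics module 80 × 0.09 = 7.2
  Theory 57 × 0.09 = 5.13
Sum = 82.71
82.71 is ≥ 65 and < 85 → Meets

Meets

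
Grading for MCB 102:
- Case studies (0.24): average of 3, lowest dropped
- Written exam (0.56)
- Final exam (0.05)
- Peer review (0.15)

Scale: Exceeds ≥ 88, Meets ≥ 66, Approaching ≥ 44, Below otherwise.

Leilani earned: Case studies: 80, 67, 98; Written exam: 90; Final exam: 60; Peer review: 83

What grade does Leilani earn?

Case studies: drop 67 → average of remaining 2 = 178/2 = 89
Weighted total:
  Case studies 89 × 0.24 = 21.36
  Written exam 90 × 0.56 = 50.4
  Final exam 60 × 0.05 = 3
  Peer review 83 × 0.15 = 12.45
Sum = 87.21
87.21 is ≥ 66 and < 88 → Meets

Meets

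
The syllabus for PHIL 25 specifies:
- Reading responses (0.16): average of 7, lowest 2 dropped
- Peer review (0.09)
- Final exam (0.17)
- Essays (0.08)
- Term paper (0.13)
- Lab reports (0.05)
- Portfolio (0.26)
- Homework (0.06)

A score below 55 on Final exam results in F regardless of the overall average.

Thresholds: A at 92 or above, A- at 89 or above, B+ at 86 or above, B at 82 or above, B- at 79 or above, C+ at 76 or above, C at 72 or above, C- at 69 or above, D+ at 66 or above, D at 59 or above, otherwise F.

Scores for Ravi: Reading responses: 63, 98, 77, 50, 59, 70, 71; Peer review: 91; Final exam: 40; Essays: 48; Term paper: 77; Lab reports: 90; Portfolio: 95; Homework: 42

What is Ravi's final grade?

Reading responses: drop 50, 59 → average of remaining 5 = 379/5 = 75.8
Final exam score 40 < 55: minimum not met.
Weighted total:
  Reading responses 75.8 × 0.16 = 12.128
  Peer review 91 × 0.09 = 8.19
  Final exam 40 × 0.17 = 6.8
  Essays 48 × 0.08 = 3.84
  Term paper 77 × 0.13 = 10.01
  Lab reports 90 × 0.05 = 4.5
  Portfolio 95 × 0.26 = 24.7
  Homework 42 × 0.06 = 2.52
Sum = 72.688
Because the Final exam minimum was not met, the result is F.

F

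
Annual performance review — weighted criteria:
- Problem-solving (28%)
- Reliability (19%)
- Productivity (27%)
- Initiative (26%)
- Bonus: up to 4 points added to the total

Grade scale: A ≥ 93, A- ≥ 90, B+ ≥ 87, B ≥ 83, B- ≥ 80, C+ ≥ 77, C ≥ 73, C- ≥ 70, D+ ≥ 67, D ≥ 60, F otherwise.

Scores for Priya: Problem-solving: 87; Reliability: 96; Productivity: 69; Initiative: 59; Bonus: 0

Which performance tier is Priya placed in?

Weighted total:
  Problem-solving 87 × 0.28 = 24.36
  Reliability 96 × 0.19 = 18.24
  Productivity 69 × 0.27 = 18.63
  Initiative 59 × 0.26 = 15.34
Sum = 76.57
Bonus: 76.57 + 0 = 76.57
76.57 is ≥ 73 and < 77 → C

C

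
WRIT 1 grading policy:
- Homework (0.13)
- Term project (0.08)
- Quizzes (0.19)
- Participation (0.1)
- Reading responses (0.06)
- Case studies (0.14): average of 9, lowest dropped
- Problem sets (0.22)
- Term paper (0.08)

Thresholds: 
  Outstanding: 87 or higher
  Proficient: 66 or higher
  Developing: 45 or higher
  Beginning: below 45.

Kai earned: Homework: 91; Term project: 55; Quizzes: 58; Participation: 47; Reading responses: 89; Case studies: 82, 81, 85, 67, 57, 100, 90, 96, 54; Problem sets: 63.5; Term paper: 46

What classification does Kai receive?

Proficient

Case studies: drop 54 → average of remaining 8 = 658/8 = 82.25
Weighted total:
  Homework 91 × 0.13 = 11.83
  Term project 55 × 0.08 = 4.4
  Quizzes 58 × 0.19 = 11.02
  Participation 47 × 0.1 = 4.7
  Reading responses 89 × 0.06 = 5.34
  Case studies 82.25 × 0.14 = 11.515
  Problem sets 63.5 × 0.22 = 13.97
  Term paper 46 × 0.08 = 3.68
Sum = 66.455
66.455 is ≥ 66 and < 87 → Proficient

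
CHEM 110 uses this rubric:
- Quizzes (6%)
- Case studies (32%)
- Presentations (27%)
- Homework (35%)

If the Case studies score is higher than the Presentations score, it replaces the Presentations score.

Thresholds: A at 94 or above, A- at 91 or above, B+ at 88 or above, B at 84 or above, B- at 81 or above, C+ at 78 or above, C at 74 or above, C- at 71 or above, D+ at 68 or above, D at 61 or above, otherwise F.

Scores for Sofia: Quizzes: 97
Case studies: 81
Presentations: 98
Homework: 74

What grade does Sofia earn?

Case studies (81) ≤ Presentations (98), so Presentations stays at 98.
Weighted total:
  Quizzes 97 × 0.06 = 5.82
  Case studies 81 × 0.32 = 25.92
  Presentations 98 × 0.27 = 26.46
  Homework 74 × 0.35 = 25.9
Sum = 84.1
84.1 is ≥ 84 and < 88 → B

B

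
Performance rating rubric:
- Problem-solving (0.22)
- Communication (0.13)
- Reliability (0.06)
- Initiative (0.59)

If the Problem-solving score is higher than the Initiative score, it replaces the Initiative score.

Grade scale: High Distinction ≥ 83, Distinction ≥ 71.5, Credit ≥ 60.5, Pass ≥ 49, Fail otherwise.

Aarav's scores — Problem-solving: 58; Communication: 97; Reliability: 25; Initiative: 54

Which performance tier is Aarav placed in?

Problem-solving (58) > Initiative (54), so Initiative counts as 58.
Weighted total:
  Problem-solving 58 × 0.22 = 12.76
  Communication 97 × 0.13 = 12.61
  Reliability 25 × 0.06 = 1.5
  Initiative 58 × 0.59 = 34.22
Sum = 61.09
61.09 is ≥ 60.5 and < 71.5 → Credit

Credit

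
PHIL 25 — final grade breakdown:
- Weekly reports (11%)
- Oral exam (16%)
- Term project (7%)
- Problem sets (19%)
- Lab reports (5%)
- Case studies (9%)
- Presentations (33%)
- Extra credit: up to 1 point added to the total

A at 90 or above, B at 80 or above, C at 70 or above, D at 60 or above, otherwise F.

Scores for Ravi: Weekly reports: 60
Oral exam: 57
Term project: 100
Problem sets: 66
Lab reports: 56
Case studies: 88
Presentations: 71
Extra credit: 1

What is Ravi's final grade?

C

Weighted total:
  Weekly reports 60 × 0.11 = 6.6
  Oral exam 57 × 0.16 = 9.12
  Term project 100 × 0.07 = 7
  Problem sets 66 × 0.19 = 12.54
  Lab reports 56 × 0.05 = 2.8
  Case studies 88 × 0.09 = 7.92
  Presentations 71 × 0.33 = 23.43
Sum = 69.41
Extra credit: 69.41 + 1 = 70.41
70.41 is ≥ 70 and < 80 → C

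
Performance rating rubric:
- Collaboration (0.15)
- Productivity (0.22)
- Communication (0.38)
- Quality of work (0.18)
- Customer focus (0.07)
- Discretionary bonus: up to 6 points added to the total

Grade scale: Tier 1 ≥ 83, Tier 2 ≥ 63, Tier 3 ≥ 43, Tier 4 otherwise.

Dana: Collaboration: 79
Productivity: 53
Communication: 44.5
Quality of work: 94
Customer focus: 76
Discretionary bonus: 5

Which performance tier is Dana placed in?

Tier 2

Weighted total:
  Collaboration 79 × 0.15 = 11.85
  Productivity 53 × 0.22 = 11.66
  Communication 44.5 × 0.38 = 16.91
  Quality of work 94 × 0.18 = 16.92
  Customer focus 76 × 0.07 = 5.32
Sum = 62.66
Discretionary bonus: 62.66 + 5 = 67.66
67.66 is ≥ 63 and < 83 → Tier 2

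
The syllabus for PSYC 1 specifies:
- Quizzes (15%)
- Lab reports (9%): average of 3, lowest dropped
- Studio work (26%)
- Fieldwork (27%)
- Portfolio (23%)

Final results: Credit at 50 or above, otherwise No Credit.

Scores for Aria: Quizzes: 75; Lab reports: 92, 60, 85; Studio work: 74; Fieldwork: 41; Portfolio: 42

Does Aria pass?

Credit

Lab reports: drop 60 → average of remaining 2 = 177/2 = 88.5
Weighted total:
  Quizzes 75 × 0.15 = 11.25
  Lab reports 88.5 × 0.09 = 7.965
  Studio work 74 × 0.26 = 19.24
  Fieldwork 41 × 0.27 = 11.07
  Portfolio 42 × 0.23 = 9.66
Sum = 59.185
59.185 ≥ 50 → Credit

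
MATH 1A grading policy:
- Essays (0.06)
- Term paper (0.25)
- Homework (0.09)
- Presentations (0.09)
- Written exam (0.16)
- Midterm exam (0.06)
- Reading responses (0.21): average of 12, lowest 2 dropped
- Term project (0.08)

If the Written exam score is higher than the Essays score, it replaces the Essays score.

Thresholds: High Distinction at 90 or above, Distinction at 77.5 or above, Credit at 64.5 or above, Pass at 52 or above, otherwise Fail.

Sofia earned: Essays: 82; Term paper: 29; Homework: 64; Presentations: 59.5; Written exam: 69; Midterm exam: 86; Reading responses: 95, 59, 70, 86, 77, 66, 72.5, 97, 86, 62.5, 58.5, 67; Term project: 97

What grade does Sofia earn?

Reading responses: drop 58.5, 59 → average of remaining 10 = 779/10 = 77.9
Written exam (69) ≤ Essays (82), so Essays stays at 82.
Weighted total:
  Essays 82 × 0.06 = 4.92
  Term paper 29 × 0.25 = 7.25
  Homework 64 × 0.09 = 5.76
  Presentations 59.5 × 0.09 = 5.355
  Written exam 69 × 0.16 = 11.04
  Midterm exam 86 × 0.06 = 5.16
  Reading responses 77.9 × 0.21 = 16.359
  Term project 97 × 0.08 = 7.76
Sum = 63.604
63.604 is ≥ 52 and < 64.5 → Pass

Pass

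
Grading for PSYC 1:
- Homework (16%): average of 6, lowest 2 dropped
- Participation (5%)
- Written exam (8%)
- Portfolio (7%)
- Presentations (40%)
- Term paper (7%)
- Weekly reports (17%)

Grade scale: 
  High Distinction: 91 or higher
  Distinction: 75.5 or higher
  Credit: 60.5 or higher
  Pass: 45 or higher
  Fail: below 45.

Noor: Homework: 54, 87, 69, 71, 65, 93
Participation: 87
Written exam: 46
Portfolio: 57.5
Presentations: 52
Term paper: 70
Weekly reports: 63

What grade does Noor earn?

Credit

Homework: drop 54, 65 → average of remaining 4 = 320/4 = 80
Weighted total:
  Homework 80 × 0.16 = 12.8
  Participation 87 × 0.05 = 4.35
  Written exam 46 × 0.08 = 3.68
  Portfolio 57.5 × 0.07 = 4.025
  Presentations 52 × 0.4 = 20.8
  Term paper 70 × 0.07 = 4.9
  Weekly reports 63 × 0.17 = 10.71
Sum = 61.265
61.265 is ≥ 60.5 and < 75.5 → Credit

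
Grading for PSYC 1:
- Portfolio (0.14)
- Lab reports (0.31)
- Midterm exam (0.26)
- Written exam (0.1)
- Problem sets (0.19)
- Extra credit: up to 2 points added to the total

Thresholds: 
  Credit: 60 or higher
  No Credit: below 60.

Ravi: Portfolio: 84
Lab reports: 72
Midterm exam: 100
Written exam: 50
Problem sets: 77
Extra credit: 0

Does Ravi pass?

Weighted total:
  Portfolio 84 × 0.14 = 11.76
  Lab reports 72 × 0.31 = 22.32
  Midterm exam 100 × 0.26 = 26
  Written exam 50 × 0.1 = 5
  Problem sets 77 × 0.19 = 14.63
Sum = 79.71
Extra credit: 79.71 + 0 = 79.71
79.71 ≥ 60 → Credit

Credit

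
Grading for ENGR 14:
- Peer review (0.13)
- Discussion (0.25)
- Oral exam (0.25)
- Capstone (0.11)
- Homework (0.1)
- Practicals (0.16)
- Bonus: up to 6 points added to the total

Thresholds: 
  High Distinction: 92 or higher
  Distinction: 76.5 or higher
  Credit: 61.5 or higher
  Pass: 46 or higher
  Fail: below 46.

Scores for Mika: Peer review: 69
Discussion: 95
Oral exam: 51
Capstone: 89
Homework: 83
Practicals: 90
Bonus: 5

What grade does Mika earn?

Distinction

Weighted total:
  Peer review 69 × 0.13 = 8.97
  Discussion 95 × 0.25 = 23.75
  Oral exam 51 × 0.25 = 12.75
  Capstone 89 × 0.11 = 9.79
  Homework 83 × 0.1 = 8.3
  Practicals 90 × 0.16 = 14.4
Sum = 77.96
Bonus: 77.96 + 5 = 82.96
82.96 is ≥ 76.5 and < 92 → Distinction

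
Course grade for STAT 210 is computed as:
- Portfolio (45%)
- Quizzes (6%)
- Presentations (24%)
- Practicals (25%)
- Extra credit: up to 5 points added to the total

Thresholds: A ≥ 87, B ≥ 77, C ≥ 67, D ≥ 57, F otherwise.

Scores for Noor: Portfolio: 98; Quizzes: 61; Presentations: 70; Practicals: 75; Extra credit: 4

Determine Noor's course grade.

A

Weighted total:
  Portfolio 98 × 0.45 = 44.1
  Quizzes 61 × 0.06 = 3.66
  Presentations 70 × 0.24 = 16.8
  Practicals 75 × 0.25 = 18.75
Sum = 83.31
Extra credit: 83.31 + 4 = 87.31
87.31 ≥ 87 → A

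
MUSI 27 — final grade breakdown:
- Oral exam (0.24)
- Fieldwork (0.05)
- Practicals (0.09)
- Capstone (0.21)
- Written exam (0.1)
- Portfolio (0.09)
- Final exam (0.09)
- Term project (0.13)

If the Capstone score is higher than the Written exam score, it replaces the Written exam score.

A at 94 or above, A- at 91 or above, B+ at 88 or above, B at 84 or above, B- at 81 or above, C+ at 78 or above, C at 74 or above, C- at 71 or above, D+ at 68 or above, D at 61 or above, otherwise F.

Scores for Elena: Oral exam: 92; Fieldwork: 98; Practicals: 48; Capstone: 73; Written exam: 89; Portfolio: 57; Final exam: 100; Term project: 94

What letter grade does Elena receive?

Capstone (73) ≤ Written exam (89), so Written exam stays at 89.
Weighted total:
  Oral exam 92 × 0.24 = 22.08
  Fieldwork 98 × 0.05 = 4.9
  Practicals 48 × 0.09 = 4.32
  Capstone 73 × 0.21 = 15.33
  Written exam 89 × 0.1 = 8.9
  Portfolio 57 × 0.09 = 5.13
  Final exam 100 × 0.09 = 9
  Term project 94 × 0.13 = 12.22
Sum = 81.88
81.88 is ≥ 81 and < 84 → B-

B-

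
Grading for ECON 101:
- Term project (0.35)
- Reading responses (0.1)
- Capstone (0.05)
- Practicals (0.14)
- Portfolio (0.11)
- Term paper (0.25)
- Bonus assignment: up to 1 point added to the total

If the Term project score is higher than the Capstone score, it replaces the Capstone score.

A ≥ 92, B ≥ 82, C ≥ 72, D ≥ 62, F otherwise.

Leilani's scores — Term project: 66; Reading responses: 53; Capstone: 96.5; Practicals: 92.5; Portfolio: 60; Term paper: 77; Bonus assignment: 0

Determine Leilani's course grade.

Term project (66) ≤ Capstone (96.5), so Capstone stays at 96.5.
Weighted total:
  Term project 66 × 0.35 = 23.1
  Reading responses 53 × 0.1 = 5.3
  Capstone 96.5 × 0.05 = 4.825
  Practicals 92.5 × 0.14 = 12.95
  Portfolio 60 × 0.11 = 6.6
  Term paper 77 × 0.25 = 19.25
Sum = 72.025
Bonus assignment: 72.025 + 0 = 72.025
72.025 is ≥ 72 and < 82 → C

C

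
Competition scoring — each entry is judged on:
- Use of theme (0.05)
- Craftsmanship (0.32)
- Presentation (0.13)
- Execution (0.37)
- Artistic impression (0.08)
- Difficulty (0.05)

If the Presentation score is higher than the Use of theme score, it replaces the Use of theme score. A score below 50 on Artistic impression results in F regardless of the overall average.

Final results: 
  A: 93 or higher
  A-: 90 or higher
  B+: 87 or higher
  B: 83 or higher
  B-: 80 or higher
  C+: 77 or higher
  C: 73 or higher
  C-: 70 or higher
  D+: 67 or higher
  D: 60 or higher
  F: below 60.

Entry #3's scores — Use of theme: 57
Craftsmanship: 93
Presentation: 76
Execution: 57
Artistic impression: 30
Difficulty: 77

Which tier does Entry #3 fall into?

F

Presentation (76) > Use of theme (57), so Use of theme counts as 76.
Artistic impression score 30 < 50: minimum not met.
Weighted total:
  Use of theme 76 × 0.05 = 3.8
  Craftsmanship 93 × 0.32 = 29.76
  Presentation 76 × 0.13 = 9.88
  Execution 57 × 0.37 = 21.09
  Artistic impression 30 × 0.08 = 2.4
  Difficulty 77 × 0.05 = 3.85
Sum = 70.78
Because the Artistic impression minimum was not met, the result is F.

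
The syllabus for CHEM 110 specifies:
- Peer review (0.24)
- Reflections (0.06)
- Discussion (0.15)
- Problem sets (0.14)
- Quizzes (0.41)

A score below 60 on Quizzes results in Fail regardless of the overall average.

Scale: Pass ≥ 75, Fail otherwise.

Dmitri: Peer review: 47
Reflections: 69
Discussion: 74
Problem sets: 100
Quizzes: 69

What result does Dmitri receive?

Fail

Quizzes score 69 ≥ 60: minimum met.
Weighted total:
  Peer review 47 × 0.24 = 11.28
  Reflections 69 × 0.06 = 4.14
  Discussion 74 × 0.15 = 11.1
  Problem sets 100 × 0.14 = 14
  Quizzes 69 × 0.41 = 28.29
Sum = 68.81
68.81 < 75 → Fail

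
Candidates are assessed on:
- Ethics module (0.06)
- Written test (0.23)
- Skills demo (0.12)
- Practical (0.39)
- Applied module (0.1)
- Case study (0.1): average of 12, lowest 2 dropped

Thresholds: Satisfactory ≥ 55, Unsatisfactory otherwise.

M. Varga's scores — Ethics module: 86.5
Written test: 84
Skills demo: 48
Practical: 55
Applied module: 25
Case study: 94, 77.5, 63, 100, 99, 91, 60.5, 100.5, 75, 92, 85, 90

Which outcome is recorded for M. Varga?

Satisfactory

Case study: drop 60.5, 63 → average of remaining 10 = 904/10 = 90.4
Weighted total:
  Ethics module 86.5 × 0.06 = 5.19
  Written test 84 × 0.23 = 19.32
  Skills demo 48 × 0.12 = 5.76
  Practical 55 × 0.39 = 21.45
  Applied module 25 × 0.1 = 2.5
  Case study 90.4 × 0.1 = 9.04
Sum = 63.26
63.26 ≥ 55 → Satisfactory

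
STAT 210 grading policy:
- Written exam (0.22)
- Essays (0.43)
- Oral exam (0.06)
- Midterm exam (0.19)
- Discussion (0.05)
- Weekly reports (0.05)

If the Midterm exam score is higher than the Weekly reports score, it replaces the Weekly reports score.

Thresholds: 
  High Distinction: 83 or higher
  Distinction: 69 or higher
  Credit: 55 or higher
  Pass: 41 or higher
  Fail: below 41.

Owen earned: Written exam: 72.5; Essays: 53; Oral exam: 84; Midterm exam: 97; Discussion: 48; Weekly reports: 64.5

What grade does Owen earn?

Midterm exam (97) > Weekly reports (64.5), so Weekly reports counts as 97.
Weighted total:
  Written exam 72.5 × 0.22 = 15.95
  Essays 53 × 0.43 = 22.79
  Oral exam 84 × 0.06 = 5.04
  Midterm exam 97 × 0.19 = 18.43
  Discussion 48 × 0.05 = 2.4
  Weekly reports 97 × 0.05 = 4.85
Sum = 69.46
69.46 is ≥ 69 and < 83 → Distinction

Distinction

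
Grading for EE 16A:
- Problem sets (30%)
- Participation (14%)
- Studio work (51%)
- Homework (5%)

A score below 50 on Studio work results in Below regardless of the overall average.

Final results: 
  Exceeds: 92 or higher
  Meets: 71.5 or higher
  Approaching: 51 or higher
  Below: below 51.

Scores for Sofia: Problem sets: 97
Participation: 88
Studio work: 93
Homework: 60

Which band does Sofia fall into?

Meets

Studio work score 93 ≥ 50: minimum met.
Weighted total:
  Problem sets 97 × 0.3 = 29.1
  Participation 88 × 0.14 = 12.32
  Studio work 93 × 0.51 = 47.43
  Homework 60 × 0.05 = 3
Sum = 91.85
91.85 is ≥ 71.5 and < 92 → Meets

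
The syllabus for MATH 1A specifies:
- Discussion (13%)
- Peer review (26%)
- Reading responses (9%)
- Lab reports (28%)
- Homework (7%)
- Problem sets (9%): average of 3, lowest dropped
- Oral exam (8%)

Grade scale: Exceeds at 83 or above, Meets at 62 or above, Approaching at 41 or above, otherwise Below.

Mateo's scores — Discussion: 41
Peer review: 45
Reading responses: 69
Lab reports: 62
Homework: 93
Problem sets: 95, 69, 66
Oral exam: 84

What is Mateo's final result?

Problem sets: drop 66 → average of remaining 2 = 164/2 = 82
Weighted total:
  Discussion 41 × 0.13 = 5.33
  Peer review 45 × 0.26 = 11.7
  Reading responses 69 × 0.09 = 6.21
  Lab reports 62 × 0.28 = 17.36
  Homework 93 × 0.07 = 6.51
  Problem sets 82 × 0.09 = 7.38
  Oral exam 84 × 0.08 = 6.72
Sum = 61.21
61.21 is ≥ 41 and < 62 → Approaching

Approaching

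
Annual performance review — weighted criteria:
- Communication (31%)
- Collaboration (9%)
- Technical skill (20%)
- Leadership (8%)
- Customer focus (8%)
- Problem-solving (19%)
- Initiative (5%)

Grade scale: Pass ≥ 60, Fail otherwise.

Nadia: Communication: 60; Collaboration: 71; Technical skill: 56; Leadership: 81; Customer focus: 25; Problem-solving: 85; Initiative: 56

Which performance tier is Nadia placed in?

Weighted total:
  Communication 60 × 0.31 = 18.6
  Collaboration 71 × 0.09 = 6.39
  Technical skill 56 × 0.2 = 11.2
  Leadership 81 × 0.08 = 6.48
  Customer focus 25 × 0.08 = 2
  Problem-solving 85 × 0.19 = 16.15
  Initiative 56 × 0.05 = 2.8
Sum = 63.62
63.62 ≥ 60 → Pass

Pass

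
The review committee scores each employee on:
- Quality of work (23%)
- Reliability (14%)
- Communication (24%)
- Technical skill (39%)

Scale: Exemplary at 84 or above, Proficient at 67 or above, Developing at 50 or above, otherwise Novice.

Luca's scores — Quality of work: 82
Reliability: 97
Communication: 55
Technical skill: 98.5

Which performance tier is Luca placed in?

Exemplary

Weighted total:
  Quality of work 82 × 0.23 = 18.86
  Reliability 97 × 0.14 = 13.58
  Communication 55 × 0.24 = 13.2
  Technical skill 98.5 × 0.39 = 38.415
Sum = 84.055
84.055 ≥ 84 → Exemplary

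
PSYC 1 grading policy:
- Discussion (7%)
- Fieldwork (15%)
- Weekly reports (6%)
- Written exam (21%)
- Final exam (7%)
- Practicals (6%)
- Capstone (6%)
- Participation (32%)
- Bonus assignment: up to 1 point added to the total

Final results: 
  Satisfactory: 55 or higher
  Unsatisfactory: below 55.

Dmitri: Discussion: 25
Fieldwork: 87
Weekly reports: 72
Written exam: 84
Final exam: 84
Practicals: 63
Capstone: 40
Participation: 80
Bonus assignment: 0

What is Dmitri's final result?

Weighted total:
  Discussion 25 × 0.07 = 1.75
  Fieldwork 87 × 0.15 = 13.05
  Weekly reports 72 × 0.06 = 4.32
  Written exam 84 × 0.21 = 17.64
  Final exam 84 × 0.07 = 5.88
  Practicals 63 × 0.06 = 3.78
  Capstone 40 × 0.06 = 2.4
  Participation 80 × 0.32 = 25.6
Sum = 74.42
Bonus assignment: 74.42 + 0 = 74.42
74.42 ≥ 55 → Satisfactory

Satisfactory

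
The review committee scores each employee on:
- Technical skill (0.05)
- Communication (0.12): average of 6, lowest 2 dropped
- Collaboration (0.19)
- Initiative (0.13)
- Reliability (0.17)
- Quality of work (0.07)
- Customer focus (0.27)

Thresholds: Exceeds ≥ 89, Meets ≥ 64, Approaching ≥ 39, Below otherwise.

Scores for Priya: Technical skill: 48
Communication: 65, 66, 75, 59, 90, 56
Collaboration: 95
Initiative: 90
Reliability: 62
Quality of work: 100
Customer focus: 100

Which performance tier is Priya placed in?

Communication: drop 56, 59 → average of remaining 4 = 296/4 = 74
Weighted total:
  Technical skill 48 × 0.05 = 2.4
  Communication 74 × 0.12 = 8.88
  Collaboration 95 × 0.19 = 18.05
  Initiative 90 × 0.13 = 11.7
  Reliability 62 × 0.17 = 10.54
  Quality of work 100 × 0.07 = 7
  Customer focus 100 × 0.27 = 27
Sum = 85.57
85.57 is ≥ 64 and < 89 → Meets

Meets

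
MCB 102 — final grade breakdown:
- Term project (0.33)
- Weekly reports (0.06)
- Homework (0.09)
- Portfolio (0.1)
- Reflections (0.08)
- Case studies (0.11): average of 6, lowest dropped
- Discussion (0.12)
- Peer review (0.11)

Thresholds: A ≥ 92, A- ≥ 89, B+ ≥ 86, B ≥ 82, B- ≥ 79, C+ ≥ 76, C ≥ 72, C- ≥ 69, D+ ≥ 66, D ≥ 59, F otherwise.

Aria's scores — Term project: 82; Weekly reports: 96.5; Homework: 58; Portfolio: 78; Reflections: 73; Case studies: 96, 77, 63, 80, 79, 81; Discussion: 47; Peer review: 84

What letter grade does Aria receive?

C

Case studies: drop 63 → average of remaining 5 = 413/5 = 82.6
Weighted total:
  Term project 82 × 0.33 = 27.06
  Weekly reports 96.5 × 0.06 = 5.79
  Homework 58 × 0.09 = 5.22
  Portfolio 78 × 0.1 = 7.8
  Reflections 73 × 0.08 = 5.84
  Case studies 82.6 × 0.11 = 9.086
  Discussion 47 × 0.12 = 5.64
  Peer review 84 × 0.11 = 9.24
Sum = 75.676
75.676 is ≥ 72 and < 76 → C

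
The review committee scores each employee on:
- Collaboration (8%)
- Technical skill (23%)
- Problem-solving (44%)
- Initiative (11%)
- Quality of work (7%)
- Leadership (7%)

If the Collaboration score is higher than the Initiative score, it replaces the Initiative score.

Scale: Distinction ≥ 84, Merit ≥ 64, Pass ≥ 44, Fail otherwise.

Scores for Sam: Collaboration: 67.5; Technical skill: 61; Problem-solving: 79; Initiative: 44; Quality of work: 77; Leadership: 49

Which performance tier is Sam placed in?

Collaboration (67.5) > Initiative (44), so Initiative counts as 67.5.
Weighted total:
  Collaboration 67.5 × 0.08 = 5.4
  Technical skill 61 × 0.23 = 14.03
  Problem-solving 79 × 0.44 = 34.76
  Initiative 67.5 × 0.11 = 7.425
  Quality of work 77 × 0.07 = 5.39
  Leadership 49 × 0.07 = 3.43
Sum = 70.435
70.435 is ≥ 64 and < 84 → Merit

Merit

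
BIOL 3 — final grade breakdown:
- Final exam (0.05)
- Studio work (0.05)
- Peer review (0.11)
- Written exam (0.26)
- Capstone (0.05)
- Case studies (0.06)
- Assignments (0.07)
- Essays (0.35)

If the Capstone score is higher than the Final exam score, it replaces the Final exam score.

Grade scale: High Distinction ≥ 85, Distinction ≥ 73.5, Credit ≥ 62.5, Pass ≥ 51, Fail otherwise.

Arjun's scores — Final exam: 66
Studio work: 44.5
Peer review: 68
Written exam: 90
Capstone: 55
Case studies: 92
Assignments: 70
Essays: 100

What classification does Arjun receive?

Distinction

Capstone (55) ≤ Final exam (66), so Final exam stays at 66.
Weighted total:
  Final exam 66 × 0.05 = 3.3
  Studio work 44.5 × 0.05 = 2.225
  Peer review 68 × 0.11 = 7.48
  Written exam 90 × 0.26 = 23.4
  Capstone 55 × 0.05 = 2.75
  Case studies 92 × 0.06 = 5.52
  Assignments 70 × 0.07 = 4.9
  Essays 100 × 0.35 = 35
Sum = 84.575
84.575 is ≥ 73.5 and < 85 → Distinction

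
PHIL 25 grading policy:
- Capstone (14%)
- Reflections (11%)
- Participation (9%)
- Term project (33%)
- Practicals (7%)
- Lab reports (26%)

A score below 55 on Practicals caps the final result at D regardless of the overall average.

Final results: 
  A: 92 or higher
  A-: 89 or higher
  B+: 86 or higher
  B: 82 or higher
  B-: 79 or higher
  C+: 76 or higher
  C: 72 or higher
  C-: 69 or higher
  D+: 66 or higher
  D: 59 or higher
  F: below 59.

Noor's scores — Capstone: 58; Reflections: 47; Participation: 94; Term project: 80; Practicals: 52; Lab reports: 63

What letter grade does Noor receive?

Practicals score 52 < 55: minimum not met.
Weighted total:
  Capstone 58 × 0.14 = 8.12
  Reflections 47 × 0.11 = 5.17
  Participation 94 × 0.09 = 8.46
  Term project 80 × 0.33 = 26.4
  Practicals 52 × 0.07 = 3.64
  Lab reports 63 × 0.26 = 16.38
Sum = 68.17
68.17 would be D+; cap at D applies → D.

D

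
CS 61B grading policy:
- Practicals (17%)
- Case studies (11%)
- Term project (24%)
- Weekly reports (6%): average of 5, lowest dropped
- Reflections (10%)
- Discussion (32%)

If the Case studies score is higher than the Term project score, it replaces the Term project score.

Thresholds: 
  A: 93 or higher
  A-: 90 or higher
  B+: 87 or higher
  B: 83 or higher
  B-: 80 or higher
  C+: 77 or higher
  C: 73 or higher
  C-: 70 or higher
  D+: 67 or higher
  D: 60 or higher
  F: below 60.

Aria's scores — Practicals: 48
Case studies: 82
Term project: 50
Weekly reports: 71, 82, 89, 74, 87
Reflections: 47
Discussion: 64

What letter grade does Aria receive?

D+

Weekly reports: drop 71 → average of remaining 4 = 332/4 = 83
Case studies (82) > Term project (50), so Term project counts as 82.
Weighted total:
  Practicals 48 × 0.17 = 8.16
  Case studies 82 × 0.11 = 9.02
  Term project 82 × 0.24 = 19.68
  Weekly reports 83 × 0.06 = 4.98
  Reflections 47 × 0.1 = 4.7
  Discussion 64 × 0.32 = 20.48
Sum = 67.02
67.02 is ≥ 67 and < 70 → D+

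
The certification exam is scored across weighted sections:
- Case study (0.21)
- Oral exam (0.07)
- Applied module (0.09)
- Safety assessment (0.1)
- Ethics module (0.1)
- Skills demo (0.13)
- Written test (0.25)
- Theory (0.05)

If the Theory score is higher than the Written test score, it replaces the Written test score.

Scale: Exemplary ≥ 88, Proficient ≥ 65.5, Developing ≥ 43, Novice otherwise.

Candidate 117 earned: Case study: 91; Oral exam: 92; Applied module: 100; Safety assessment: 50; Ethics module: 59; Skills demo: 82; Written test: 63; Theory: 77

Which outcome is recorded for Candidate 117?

Theory (77) > Written test (63), so Written test counts as 77.
Weighted total:
  Case study 91 × 0.21 = 19.11
  Oral exam 92 × 0.07 = 6.44
  Applied module 100 × 0.09 = 9
  Safety assessment 50 × 0.1 = 5
  Ethics module 59 × 0.1 = 5.9
  Skills demo 82 × 0.13 = 10.66
  Written test 77 × 0.25 = 19.25
  Theory 77 × 0.05 = 3.85
Sum = 79.21
79.21 is ≥ 65.5 and < 88 → Proficient

Proficient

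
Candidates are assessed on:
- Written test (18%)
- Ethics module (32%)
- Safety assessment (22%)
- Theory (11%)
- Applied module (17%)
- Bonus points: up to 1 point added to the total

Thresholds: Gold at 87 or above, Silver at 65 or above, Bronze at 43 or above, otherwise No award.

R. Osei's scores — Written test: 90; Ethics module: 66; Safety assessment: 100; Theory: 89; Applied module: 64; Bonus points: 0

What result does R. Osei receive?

Weighted total:
  Written test 90 × 0.18 = 16.2
  Ethics module 66 × 0.32 = 21.12
  Safety assessment 100 × 0.22 = 22
  Theory 89 × 0.11 = 9.79
  Applied module 64 × 0.17 = 10.88
Sum = 79.99
Bonus points: 79.99 + 0 = 79.99
79.99 is ≥ 65 and < 87 → Silver

Silver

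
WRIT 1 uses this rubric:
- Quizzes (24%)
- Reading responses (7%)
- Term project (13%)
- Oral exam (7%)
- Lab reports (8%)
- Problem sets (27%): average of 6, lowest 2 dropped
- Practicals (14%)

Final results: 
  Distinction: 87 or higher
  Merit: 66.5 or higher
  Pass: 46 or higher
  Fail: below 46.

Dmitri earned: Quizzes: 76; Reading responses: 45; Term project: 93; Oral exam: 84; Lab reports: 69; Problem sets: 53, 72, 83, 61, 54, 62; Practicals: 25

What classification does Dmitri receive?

Problem sets: drop 53, 54 → average of remaining 4 = 278/4 = 69.5
Weighted total:
  Quizzes 76 × 0.24 = 18.24
  Reading responses 45 × 0.07 = 3.15
  Term project 93 × 0.13 = 12.09
  Oral exam 84 × 0.07 = 5.88
  Lab reports 69 × 0.08 = 5.52
  Problem sets 69.5 × 0.27 = 18.765
  Practicals 25 × 0.14 = 3.5
Sum = 67.145
67.145 is ≥ 66.5 and < 87 → Merit

Merit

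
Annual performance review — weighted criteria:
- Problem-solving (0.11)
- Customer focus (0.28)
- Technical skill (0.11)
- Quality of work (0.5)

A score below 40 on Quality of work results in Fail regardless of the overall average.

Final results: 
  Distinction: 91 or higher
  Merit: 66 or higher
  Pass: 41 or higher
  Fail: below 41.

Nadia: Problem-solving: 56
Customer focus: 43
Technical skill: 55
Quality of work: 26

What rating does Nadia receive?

Quality of work score 26 < 40: minimum not met.
Weighted total:
  Problem-solving 56 × 0.11 = 6.16
  Customer focus 43 × 0.28 = 12.04
  Technical skill 55 × 0.11 = 6.05
  Quality of work 26 × 0.5 = 13
Sum = 37.25
Because the Quality of work minimum was not met, the result is Fail.

Fail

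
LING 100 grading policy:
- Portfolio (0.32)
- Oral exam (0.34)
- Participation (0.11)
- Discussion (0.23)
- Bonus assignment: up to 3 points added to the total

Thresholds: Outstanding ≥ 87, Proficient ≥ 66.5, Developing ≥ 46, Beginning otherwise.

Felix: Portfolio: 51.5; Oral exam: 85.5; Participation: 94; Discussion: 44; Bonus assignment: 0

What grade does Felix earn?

Weighted total:
  Portfolio 51.5 × 0.32 = 16.48
  Oral exam 85.5 × 0.34 = 29.07
  Participation 94 × 0.11 = 10.34
  Discussion 44 × 0.23 = 10.12
Sum = 66.01
Bonus assignment: 66.01 + 0 = 66.01
66.01 is ≥ 46 and < 66.5 → Developing

Developing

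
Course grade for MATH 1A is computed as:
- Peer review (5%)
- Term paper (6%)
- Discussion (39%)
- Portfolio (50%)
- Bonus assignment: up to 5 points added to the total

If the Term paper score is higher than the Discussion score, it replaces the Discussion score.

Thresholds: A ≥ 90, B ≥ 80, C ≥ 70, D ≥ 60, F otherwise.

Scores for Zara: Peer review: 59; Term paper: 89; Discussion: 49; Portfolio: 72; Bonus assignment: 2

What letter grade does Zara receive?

Term paper (89) > Discussion (49), so Discussion counts as 89.
Weighted total:
  Peer review 59 × 0.05 = 2.95
  Term paper 89 × 0.06 = 5.34
  Discussion 89 × 0.39 = 34.71
  Portfolio 72 × 0.5 = 36
Sum = 79
Bonus assignment: 79 + 2 = 81
81 is ≥ 80 and < 90 → B

B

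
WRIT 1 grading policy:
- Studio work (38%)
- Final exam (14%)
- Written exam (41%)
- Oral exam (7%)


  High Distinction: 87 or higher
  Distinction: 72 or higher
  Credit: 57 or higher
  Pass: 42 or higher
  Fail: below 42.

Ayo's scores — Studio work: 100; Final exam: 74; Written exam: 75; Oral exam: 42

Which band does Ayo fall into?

Weighted total:
  Studio work 100 × 0.38 = 38
  Final exam 74 × 0.14 = 10.36
  Written exam 75 × 0.41 = 30.75
  Oral exam 42 × 0.07 = 2.94
Sum = 82.05
82.05 is ≥ 72 and < 87 → Distinction

Distinction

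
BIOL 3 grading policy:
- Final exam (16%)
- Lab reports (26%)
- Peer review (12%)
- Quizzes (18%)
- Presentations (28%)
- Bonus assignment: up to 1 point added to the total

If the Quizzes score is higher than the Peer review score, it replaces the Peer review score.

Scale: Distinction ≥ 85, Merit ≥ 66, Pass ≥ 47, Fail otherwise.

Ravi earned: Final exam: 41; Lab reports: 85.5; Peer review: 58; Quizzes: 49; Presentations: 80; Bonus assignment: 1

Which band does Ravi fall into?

Quizzes (49) ≤ Peer review (58), so Peer review stays at 58.
Weighted total:
  Final exam 41 × 0.16 = 6.56
  Lab reports 85.5 × 0.26 = 22.23
  Peer review 58 × 0.12 = 6.96
  Quizzes 49 × 0.18 = 8.82
  Presentations 80 × 0.28 = 22.4
Sum = 66.97
Bonus assignment: 66.97 + 1 = 67.97
67.97 is ≥ 66 and < 85 → Merit

Merit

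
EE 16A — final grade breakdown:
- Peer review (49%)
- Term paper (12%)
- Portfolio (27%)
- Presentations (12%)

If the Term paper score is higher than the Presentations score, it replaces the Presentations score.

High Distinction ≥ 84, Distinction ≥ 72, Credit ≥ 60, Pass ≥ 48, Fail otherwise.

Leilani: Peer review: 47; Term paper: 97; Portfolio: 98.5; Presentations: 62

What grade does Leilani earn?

Distinction

Term paper (97) > Presentations (62), so Presentations counts as 97.
Weighted total:
  Peer review 47 × 0.49 = 23.03
  Term paper 97 × 0.12 = 11.64
  Portfolio 98.5 × 0.27 = 26.595
  Presentations 97 × 0.12 = 11.64
Sum = 72.905
72.905 is ≥ 72 and < 84 → Distinction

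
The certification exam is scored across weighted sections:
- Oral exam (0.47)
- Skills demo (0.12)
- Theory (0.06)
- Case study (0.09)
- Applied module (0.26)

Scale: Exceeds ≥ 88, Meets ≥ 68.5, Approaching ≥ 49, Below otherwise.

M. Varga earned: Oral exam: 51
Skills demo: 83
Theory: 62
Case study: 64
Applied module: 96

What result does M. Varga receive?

Weighted total:
  Oral exam 51 × 0.47 = 23.97
  Skills demo 83 × 0.12 = 9.96
  Theory 62 × 0.06 = 3.72
  Case study 64 × 0.09 = 5.76
  Applied module 96 × 0.26 = 24.96
Sum = 68.37
68.37 is ≥ 49 and < 68.5 → Approaching

Approaching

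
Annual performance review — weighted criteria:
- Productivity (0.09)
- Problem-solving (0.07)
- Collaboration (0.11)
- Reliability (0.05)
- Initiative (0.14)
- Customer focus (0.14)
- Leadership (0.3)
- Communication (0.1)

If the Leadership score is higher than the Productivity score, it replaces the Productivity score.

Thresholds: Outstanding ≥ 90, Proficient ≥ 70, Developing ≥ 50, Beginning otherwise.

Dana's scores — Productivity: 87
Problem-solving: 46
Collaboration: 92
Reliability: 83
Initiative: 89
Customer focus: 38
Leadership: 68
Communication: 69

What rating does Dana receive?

Proficient

Leadership (68) ≤ Productivity (87), so Productivity stays at 87.
Weighted total:
  Productivity 87 × 0.09 = 7.83
  Problem-solving 46 × 0.07 = 3.22
  Collaboration 92 × 0.11 = 10.12
  Reliability 83 × 0.05 = 4.15
  Initiative 89 × 0.14 = 12.46
  Customer focus 38 × 0.14 = 5.32
  Leadership 68 × 0.3 = 20.4
  Communication 69 × 0.1 = 6.9
Sum = 70.4
70.4 is ≥ 70 and < 90 → Proficient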